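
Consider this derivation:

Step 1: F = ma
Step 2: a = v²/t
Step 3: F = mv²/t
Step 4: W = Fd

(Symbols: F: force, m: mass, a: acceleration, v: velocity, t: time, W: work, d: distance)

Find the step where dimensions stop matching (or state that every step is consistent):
Step 2

Step 1: F = ma → LHS [L M T^-2], RHS [L M T^-2] ✓
Step 2: a = v²/t → LHS [L T^-2], RHS [L^2 T^-3] ✗

The first dimensional inconsistency appears in step 2: a = v²/t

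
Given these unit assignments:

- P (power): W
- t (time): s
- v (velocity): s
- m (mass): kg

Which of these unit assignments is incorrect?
v

The variable v (velocity) should have units m/s, not s.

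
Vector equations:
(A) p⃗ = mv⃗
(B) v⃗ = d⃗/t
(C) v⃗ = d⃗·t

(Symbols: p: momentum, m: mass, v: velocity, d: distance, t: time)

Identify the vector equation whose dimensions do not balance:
(C) v⃗ = d⃗·t

(A) p⃗ = mv⃗: LHS [L M T^-1], RHS [L M T^-1] ✓ — mass (scalar) times velocity (vector)
(B) v⃗ = d⃗/t: LHS [L T^-1], RHS [L T^-1] ✓ — displacement (vector) divided by time (scalar)
(C) v⃗ = d⃗·t: LHS [L T^-1], RHS [L T] ✗ — velocity is displacement per time; should be d⃗/t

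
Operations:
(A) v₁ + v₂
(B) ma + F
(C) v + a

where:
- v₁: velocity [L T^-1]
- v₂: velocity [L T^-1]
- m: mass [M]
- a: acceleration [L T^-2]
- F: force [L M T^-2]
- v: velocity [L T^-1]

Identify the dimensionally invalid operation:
(C) v + a

(A) v₁ + v₂: v₁ [L T^-1] and v₂ [L T^-1] — same dimensions ✓
(B) ma + F: ma [L M T^-2] and F [L M T^-2] — same dimensions ✓
(C) v + a: v [L T^-1] and a [L T^-2] — different dimensions cannot be added/subtracted ✗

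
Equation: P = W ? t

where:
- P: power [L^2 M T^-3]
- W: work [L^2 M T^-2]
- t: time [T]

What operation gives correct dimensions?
division (÷): P = W ÷ t

P [L^2 M T^-3]; W [L^2 M T^-2]; t [T].
W × t → [L^2 M T^-1] ✗
W ÷ t → [L^2 M T^-3] ✓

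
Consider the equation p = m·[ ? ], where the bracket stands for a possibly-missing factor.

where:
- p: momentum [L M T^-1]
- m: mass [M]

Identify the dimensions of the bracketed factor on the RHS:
[L T^-1] — velocity (e.g. v)

p has dimensions [L M T^-1]; m has dimensions [M].
The bracketed factor must supply [L M T^-1] / [M] = [L T^-1].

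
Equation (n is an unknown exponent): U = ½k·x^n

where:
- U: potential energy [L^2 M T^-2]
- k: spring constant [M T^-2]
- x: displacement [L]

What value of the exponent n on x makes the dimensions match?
n = 2

U has dimensions [L^2 M T^-2]; x has dimensions [L].
The rest of the RHS has dimensions [M T^-2], so x^n must supply [L^2].
With n = 2: ½k·x^2 has dimensions [L^2 M T^-2], matching the LHS ✓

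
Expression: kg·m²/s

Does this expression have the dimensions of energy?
No

The expression kg·m²/s has dimensions [L^2 M T^-1], but energy has dimensions [L^2 M T^-2].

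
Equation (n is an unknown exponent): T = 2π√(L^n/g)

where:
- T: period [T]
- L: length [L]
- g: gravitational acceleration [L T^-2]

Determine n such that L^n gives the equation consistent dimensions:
n = 1

T has dimensions [T]; L has dimensions [L].
With n = 1: 2π√(L^1/g) has dimensions [T], matching the LHS ✓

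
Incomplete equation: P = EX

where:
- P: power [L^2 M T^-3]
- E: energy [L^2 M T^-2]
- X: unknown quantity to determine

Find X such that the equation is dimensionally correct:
X = f (inverse time / frequency (1/t)), dimensions [T^-1]

P has dimensions [L^2 M T^-3]; the rest of the RHS (E) has dimensions [L^2 M T^-2].
So X must have dimensions [T^-1] — X = f (inverse time / frequency (1/t)).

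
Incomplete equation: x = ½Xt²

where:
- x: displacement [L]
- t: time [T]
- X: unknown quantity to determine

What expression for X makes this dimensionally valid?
X = a (acceleration), dimensions [L T^-2]

x has dimensions [L]; the rest of the RHS (½ t²) has dimensions [T^2].
So X must have dimensions [L T^-2] — X = a (acceleration).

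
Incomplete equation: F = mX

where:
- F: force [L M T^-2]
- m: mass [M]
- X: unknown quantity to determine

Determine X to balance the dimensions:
X = a (acceleration), dimensions [L T^-2]

F has dimensions [L M T^-2]; the rest of the RHS (m) has dimensions [M].
So X must have dimensions [L T^-2] — X = a (acceleration).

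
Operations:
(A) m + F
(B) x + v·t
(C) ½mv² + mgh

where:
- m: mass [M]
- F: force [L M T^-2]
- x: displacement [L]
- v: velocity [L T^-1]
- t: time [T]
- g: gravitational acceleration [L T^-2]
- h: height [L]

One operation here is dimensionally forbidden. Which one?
(A) m + F

(A) m + F: m [M] and F [L M T^-2] — different dimensions cannot be added/subtracted ✗
(B) x + v·t: x [L] and v·t [L] — same dimensions ✓
(C) ½mv² + mgh: ½mv² [L^2 M T^-2] and mgh [L^2 M T^-2] — same dimensions ✓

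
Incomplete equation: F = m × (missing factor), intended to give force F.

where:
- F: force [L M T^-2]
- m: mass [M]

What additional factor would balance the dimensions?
a (acceleration), dimensions [L T^-2]

F has dimensions [L M T^-2] and m has dimensions [M].
The missing factor must have dimensions [L M T^-2] / [M] = [L T^-2], i.e. acceleration (a).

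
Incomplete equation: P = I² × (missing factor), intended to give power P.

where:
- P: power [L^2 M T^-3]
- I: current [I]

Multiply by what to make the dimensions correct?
R (resistance), dimensions [I^-2 L^2 M T^-3]

P has dimensions [L^2 M T^-3] and I² has dimensions [I^2].
The missing factor must have dimensions [L^2 M T^-3] / [I^2] = [I^-2 L^2 M T^-3], i.e. resistance (R).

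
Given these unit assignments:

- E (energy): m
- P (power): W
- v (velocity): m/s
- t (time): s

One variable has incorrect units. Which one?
E

The variable E (energy) should have units J, not m.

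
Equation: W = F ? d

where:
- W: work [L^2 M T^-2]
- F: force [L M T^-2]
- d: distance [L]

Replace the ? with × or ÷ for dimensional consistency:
multiplication (×): W = F × d

W [L^2 M T^-2]; F [L M T^-2]; d [L].
F × d → [L^2 M T^-2] ✓
F ÷ d → [M T^-2] ✗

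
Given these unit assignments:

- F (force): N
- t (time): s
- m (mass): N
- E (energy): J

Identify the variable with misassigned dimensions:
m

The variable m (mass) should have units kg, not N.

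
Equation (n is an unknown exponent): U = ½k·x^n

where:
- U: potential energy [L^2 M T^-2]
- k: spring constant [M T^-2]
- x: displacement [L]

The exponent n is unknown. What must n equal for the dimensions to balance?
n = 2

U has dimensions [L^2 M T^-2]; x has dimensions [L].
The rest of the RHS has dimensions [M T^-2], so x^n must supply [L^2].
With n = 2: ½k·x^2 has dimensions [L^2 M T^-2], matching the LHS ✓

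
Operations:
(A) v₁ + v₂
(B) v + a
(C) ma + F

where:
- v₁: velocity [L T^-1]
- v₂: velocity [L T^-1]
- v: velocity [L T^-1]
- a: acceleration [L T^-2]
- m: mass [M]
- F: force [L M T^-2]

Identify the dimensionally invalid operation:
(B) v + a

(A) v₁ + v₂: v₁ [L T^-1] and v₂ [L T^-1] — same dimensions ✓
(B) v + a: v [L T^-1] and a [L T^-2] — different dimensions cannot be added/subtracted ✗
(C) ma + F: ma [L M T^-2] and F [L M T^-2] — same dimensions ✓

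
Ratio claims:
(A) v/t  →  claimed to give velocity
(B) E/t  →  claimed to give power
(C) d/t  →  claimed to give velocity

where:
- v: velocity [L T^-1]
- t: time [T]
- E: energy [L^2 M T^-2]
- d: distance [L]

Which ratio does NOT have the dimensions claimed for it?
(A) v/t does not give velocity

(A) v/t: [L T^-2] ≠ velocity [L T^-1] ✗
(B) E/t: [L^2 M T^-3] = power [L^2 M T^-3] ✓
(C) d/t: [L T^-1] = velocity [L T^-1] ✓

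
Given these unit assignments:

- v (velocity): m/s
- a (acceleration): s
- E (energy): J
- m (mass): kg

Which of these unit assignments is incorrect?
a

The variable a (acceleration) should have units m/s², not s.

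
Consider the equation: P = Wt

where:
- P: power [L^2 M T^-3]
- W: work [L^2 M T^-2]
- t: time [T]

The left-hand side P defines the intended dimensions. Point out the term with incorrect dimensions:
The right-hand side term Wt

P has dimensions [L^2 M T^-3], but Wt has dimensions [L^2 M T^-1], so the term Wt is dimensionally wrong for P.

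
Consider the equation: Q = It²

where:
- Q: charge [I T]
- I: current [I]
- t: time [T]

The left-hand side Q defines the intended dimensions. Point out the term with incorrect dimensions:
The right-hand side term It²

Q has dimensions [I T], but It² has dimensions [I T^2], so the term It² is dimensionally wrong for Q.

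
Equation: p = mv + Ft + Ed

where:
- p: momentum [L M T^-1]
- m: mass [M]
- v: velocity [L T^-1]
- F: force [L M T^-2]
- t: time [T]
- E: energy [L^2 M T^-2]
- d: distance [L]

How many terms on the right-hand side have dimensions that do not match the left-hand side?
1

LHS p: [L M T^-1]
- mv: [L M T^-1] ✓
- Ft: [L M T^-1] ✓
- Ed: [L^3 M T^-2] ✗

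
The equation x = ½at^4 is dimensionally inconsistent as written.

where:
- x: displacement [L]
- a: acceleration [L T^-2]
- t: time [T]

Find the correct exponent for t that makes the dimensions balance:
The exponent of t should be 2: x = ½at^2

The LHS x has dimensions [L]; t has dimensions [T].
As written, the RHS ½at^4 (exponent 4 on t) has dimensions [L T^2], which does not match.
With exponent 2, the RHS ½at^2 has dimensions [L], matching the LHS.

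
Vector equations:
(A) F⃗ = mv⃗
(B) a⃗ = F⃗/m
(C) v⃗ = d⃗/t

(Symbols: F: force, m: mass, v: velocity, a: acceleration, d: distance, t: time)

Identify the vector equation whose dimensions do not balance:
(A) F⃗ = mv⃗

(A) F⃗ = mv⃗: LHS [L M T^-2], RHS [L M T^-1] ✗ — mass times velocity is momentum, not force; should be ma⃗
(B) a⃗ = F⃗/m: LHS [L T^-2], RHS [L T^-2] ✓ — force (vector) divided by mass (scalar)
(C) v⃗ = d⃗/t: LHS [L T^-1], RHS [L T^-1] ✓ — displacement (vector) divided by time (scalar)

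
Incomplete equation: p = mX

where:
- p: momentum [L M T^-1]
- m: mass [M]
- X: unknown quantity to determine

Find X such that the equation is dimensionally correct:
X = v (velocity), dimensions [L T^-1]

p has dimensions [L M T^-1]; the rest of the RHS (m) has dimensions [M].
So X must have dimensions [L T^-1] — X = v (velocity).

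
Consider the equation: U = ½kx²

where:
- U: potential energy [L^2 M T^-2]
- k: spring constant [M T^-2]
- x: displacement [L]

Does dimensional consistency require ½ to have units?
No

U has dimensions [L^2 M T^-2] and kx² already has dimensions [L^2 M T^-2], so the equation balances without ½ contributing any dimensions. ½ is a pure (dimensionless) number; changing or removing it would not affect dimensional consistency.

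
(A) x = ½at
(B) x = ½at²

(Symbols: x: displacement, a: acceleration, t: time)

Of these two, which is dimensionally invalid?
(A)

(A) x = ½at: LHS [L], RHS [L T^-1] ✗
(B) x = ½at²: LHS [L], RHS [L] ✓

Expression (A) x = ½at is dimensionally incorrect.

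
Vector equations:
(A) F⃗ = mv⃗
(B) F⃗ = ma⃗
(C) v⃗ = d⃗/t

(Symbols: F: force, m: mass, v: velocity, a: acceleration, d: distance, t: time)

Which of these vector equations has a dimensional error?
(A) F⃗ = mv⃗

(A) F⃗ = mv⃗: LHS [L M T^-2], RHS [L M T^-1] ✗ — mass times velocity is momentum, not force; should be ma⃗
(B) F⃗ = ma⃗: LHS [L M T^-2], RHS [L M T^-2] ✓ — Force and acceleration are vectors, mass is a scalar
(C) v⃗ = d⃗/t: LHS [L T^-1], RHS [L T^-1] ✓ — displacement (vector) divided by time (scalar)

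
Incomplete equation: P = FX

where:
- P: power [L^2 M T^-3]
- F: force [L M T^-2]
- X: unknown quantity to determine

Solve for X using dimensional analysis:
X = v (velocity), dimensions [L T^-1]

P has dimensions [L^2 M T^-3]; the rest of the RHS (F) has dimensions [L M T^-2].
So X must have dimensions [L T^-1] — X = v (velocity).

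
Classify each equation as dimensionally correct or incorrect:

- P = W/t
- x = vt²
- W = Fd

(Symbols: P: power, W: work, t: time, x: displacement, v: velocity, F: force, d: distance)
Dimensionally correct: P = W/t, W = Fd
Dimensionally incorrect: x = vt²
Ordered (correct first, then incorrect): P = W/t, W = Fd, x = vt²

- P = W/t: LHS [L^2 M T^-3], RHS [L^2 M T^-3] → correct ✓
- x = vt²: LHS [L], RHS [L T] → incorrect ✗
- W = Fd: LHS [L^2 M T^-2], RHS [L^2 M T^-2] → correct ✓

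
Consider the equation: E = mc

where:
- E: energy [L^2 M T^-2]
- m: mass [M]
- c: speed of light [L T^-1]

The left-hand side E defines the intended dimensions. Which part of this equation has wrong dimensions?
The right-hand side term mc

E has dimensions [L^2 M T^-2], but mc has dimensions [L M T^-1], so the term mc is dimensionally wrong for E.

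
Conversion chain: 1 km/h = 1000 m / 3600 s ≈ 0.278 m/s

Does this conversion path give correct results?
The chain is correct (no errors).

Correct: 1 km = 1000 m, 1 h = 3600 s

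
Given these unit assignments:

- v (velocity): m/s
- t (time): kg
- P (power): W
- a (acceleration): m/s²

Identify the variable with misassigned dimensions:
t

The variable t (time) should have units s, not kg.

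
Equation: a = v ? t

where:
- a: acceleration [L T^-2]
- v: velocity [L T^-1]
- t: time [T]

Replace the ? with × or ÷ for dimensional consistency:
division (÷): a = v ÷ t

a [L T^-2]; v [L T^-1]; t [T].
v × t → [L] ✗
v ÷ t → [L T^-2] ✓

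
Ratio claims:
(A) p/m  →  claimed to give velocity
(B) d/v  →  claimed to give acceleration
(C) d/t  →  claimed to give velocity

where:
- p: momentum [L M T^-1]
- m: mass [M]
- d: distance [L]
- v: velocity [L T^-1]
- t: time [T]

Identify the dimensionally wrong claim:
(B) d/v does not give acceleration

(A) p/m: [L T^-1] = velocity [L T^-1] ✓
(B) d/v: [T] ≠ acceleration [L T^-2] ✗
(C) d/t: [L T^-1] = velocity [L T^-1] ✓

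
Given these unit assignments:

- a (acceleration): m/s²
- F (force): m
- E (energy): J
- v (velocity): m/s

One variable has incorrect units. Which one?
F

The variable F (force) should have units N, not m.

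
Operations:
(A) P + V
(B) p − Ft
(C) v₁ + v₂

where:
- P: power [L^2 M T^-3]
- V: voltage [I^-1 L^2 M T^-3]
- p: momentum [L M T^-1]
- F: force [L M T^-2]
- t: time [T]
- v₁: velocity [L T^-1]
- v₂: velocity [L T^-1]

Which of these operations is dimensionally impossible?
(A) P + V

(A) P + V: P [L^2 M T^-3] and V [I^-1 L^2 M T^-3] — different dimensions cannot be added/subtracted ✗
(B) p − Ft: p [L M T^-1] and Ft [L M T^-1] — same dimensions ✓
(C) v₁ + v₂: v₁ [L T^-1] and v₂ [L T^-1] — same dimensions ✓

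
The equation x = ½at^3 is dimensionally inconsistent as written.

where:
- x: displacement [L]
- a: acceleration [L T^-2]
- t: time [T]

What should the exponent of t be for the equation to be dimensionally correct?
The exponent of t should be 2: x = ½at^2

The LHS x has dimensions [L]; t has dimensions [T].
As written, the RHS ½at^3 (exponent 3 on t) has dimensions [L T], which does not match.
With exponent 2, the RHS ½at^2 has dimensions [L], matching the LHS.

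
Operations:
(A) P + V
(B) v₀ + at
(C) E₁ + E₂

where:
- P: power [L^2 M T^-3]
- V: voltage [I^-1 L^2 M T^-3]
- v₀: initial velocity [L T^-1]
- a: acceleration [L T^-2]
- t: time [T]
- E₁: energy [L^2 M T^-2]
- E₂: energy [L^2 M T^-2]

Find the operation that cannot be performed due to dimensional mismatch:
(A) P + V

(A) P + V: P [L^2 M T^-3] and V [I^-1 L^2 M T^-3] — different dimensions cannot be added/subtracted ✗
(B) v₀ + at: v₀ [L T^-1] and at [L T^-1] — same dimensions ✓
(C) E₁ + E₂: E₁ [L^2 M T^-2] and E₂ [L^2 M T^-2] — same dimensions ✓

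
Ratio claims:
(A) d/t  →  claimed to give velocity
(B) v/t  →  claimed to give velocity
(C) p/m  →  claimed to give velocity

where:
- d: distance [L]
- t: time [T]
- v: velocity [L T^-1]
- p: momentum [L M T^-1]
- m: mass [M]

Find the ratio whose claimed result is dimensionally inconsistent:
(B) v/t does not give velocity

(A) d/t: [L T^-1] = velocity [L T^-1] ✓
(B) v/t: [L T^-2] ≠ velocity [L T^-1] ✗
(C) p/m: [L T^-1] = velocity [L T^-1] ✓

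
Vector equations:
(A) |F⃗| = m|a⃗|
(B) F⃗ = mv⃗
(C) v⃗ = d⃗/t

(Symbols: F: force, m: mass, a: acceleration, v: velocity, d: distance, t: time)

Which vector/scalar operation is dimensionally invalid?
(B) F⃗ = mv⃗

(A) |F⃗| = m|a⃗|: LHS [L M T^-2], RHS [L M T^-2] ✓ — magnitudes of vectors are scalars
(B) F⃗ = mv⃗: LHS [L M T^-2], RHS [L M T^-1] ✗ — mass times velocity is momentum, not force; should be ma⃗
(C) v⃗ = d⃗/t: LHS [L T^-1], RHS [L T^-1] ✓ — displacement (vector) divided by time (scalar)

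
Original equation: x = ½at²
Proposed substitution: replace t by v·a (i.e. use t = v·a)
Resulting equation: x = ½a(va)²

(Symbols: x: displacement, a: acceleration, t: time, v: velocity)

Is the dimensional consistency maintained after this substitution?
No

[t] = [T] and [v·a] = [L^2 T^-3]. These differ, so the substitution replaces a quantity by one of different dimensions and the result x = ½a(va)² has LHS [L] vs RHS [L^5 T^-8] — inconsistent.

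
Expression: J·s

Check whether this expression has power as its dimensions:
No

The expression J·s has dimensions [L^2 M T^-1], but power has dimensions [L^2 M T^-3].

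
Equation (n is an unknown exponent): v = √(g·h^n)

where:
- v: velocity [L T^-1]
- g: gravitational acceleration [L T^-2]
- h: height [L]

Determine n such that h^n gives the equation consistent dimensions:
n = 1

v has dimensions [L T^-1]; h has dimensions [L].
With n = 1: √(g·h^1) has dimensions [L T^-1], matching the LHS ✓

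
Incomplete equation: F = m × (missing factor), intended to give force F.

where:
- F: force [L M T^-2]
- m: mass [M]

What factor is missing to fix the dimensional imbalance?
a (acceleration), dimensions [L T^-2]

F has dimensions [L M T^-2] and m has dimensions [M].
The missing factor must have dimensions [L M T^-2] / [M] = [L T^-2], i.e. acceleration (a).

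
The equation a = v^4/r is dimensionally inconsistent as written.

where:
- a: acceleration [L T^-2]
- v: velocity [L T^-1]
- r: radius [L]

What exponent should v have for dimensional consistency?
The exponent of v should be 2: a = v^2/r

The LHS a has dimensions [L T^-2]; v has dimensions [L T^-1].
As written, the RHS v^4/r (exponent 4 on v) has dimensions [L^3 T^-4], which does not match.
With exponent 2, the RHS v^2/r has dimensions [L T^-2], matching the LHS.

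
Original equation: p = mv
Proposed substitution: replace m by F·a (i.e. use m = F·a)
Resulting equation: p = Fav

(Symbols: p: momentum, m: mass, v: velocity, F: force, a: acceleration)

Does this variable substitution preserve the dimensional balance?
No

[m] = [M] and [F·a] = [L^2 M T^-4]. These differ, so the substitution replaces a quantity by one of different dimensions and the result p = Fav has LHS [L M T^-1] vs RHS [L^3 M T^-5] — inconsistent.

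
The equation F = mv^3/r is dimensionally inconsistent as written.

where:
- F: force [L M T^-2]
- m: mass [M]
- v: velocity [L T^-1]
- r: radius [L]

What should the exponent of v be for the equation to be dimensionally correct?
The exponent of v should be 2: F = mv^2/r

The LHS F has dimensions [L M T^-2]; v has dimensions [L T^-1].
As written, the RHS mv^3/r (exponent 3 on v) has dimensions [L^2 M T^-3], which does not match.
With exponent 2, the RHS mv^2/r has dimensions [L M T^-2], matching the LHS.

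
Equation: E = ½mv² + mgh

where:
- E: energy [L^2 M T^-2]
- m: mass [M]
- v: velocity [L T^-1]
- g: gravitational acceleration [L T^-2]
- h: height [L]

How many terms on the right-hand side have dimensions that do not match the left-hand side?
0

LHS E: [L^2 M T^-2]
- ½mv²: [L^2 M T^-2] ✓
- mgh: [L^2 M T^-2] ✓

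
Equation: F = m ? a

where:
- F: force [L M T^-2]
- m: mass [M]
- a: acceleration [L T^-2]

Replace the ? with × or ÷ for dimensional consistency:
multiplication (×): F = m × a

F [L M T^-2]; m [M]; a [L T^-2].
m × a → [L M T^-2] ✓
m ÷ a → [L^-1 M T^2] ✗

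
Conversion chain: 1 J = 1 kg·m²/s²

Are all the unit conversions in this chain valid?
The chain is correct (no errors).

Correct: Joule is defined as kg·m²/s²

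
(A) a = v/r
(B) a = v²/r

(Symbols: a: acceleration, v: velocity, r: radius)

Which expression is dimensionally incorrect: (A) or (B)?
(A)

(A) a = v/r: LHS [L T^-2], RHS [T^-1] ✗
(B) a = v²/r: LHS [L T^-2], RHS [L T^-2] ✓

Expression (A) a = v/r is dimensionally incorrect.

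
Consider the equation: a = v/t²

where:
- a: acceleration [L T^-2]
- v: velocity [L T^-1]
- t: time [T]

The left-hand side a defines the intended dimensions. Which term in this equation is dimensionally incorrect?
The right-hand side term v/t²

a has dimensions [L T^-2], but v/t² has dimensions [L T^-3], so the term v/t² is dimensionally wrong for a.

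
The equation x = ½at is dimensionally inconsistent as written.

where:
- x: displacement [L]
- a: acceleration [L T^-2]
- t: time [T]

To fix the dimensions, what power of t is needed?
The exponent of t should be 2: x = ½at^2

The LHS x has dimensions [L]; t has dimensions [T].
As written, the RHS ½at (exponent 1 on t) has dimensions [L T^-1], which does not match.
With exponent 2, the RHS ½at^2 has dimensions [L], matching the LHS.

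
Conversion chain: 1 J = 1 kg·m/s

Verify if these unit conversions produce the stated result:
The chain is incorrect (it contains an error).

Incorrect: Joule is kg·m²/s², not kg·m/s (that is momentum)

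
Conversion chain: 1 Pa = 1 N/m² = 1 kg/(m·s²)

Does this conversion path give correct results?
The chain is correct (no errors).

Correct: Pascal is Newton per square meter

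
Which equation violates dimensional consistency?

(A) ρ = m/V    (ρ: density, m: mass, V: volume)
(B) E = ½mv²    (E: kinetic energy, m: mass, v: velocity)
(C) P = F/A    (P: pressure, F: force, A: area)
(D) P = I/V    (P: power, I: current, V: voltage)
(D) P = I/V

The equation (D) P = I/V is dimensionally incorrect.

LHS (P): [L^2 M T^-3]
RHS (I/V): [I^2 L^-2 M^-1 T^3] ✗

The dimensions do not match. The other three equations balance.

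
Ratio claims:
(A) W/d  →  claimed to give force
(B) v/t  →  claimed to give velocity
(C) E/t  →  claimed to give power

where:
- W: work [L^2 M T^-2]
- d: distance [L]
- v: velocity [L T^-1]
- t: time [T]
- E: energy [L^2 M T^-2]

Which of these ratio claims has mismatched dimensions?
(B) v/t does not give velocity

(A) W/d: [L M T^-2] = force [L M T^-2] ✓
(B) v/t: [L T^-2] ≠ velocity [L T^-1] ✗
(C) E/t: [L^2 M T^-3] = power [L^2 M T^-3] ✓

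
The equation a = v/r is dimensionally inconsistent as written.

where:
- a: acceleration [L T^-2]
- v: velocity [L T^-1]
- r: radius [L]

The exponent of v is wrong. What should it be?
The exponent of v should be 2: a = v^2/r

The LHS a has dimensions [L T^-2]; v has dimensions [L T^-1].
As written, the RHS v/r (exponent 1 on v) has dimensions [T^-1], which does not match.
With exponent 2, the RHS v^2/r has dimensions [L T^-2], matching the LHS.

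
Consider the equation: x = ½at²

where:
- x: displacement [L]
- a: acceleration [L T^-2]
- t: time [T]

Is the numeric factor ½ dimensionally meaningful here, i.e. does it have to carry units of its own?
No

x has dimensions [L] and at² already has dimensions [L], so the equation balances without ½ contributing any dimensions. ½ is a pure (dimensionless) number; changing or removing it would not affect dimensional consistency.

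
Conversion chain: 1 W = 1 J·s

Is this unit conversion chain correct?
The chain is incorrect (it contains an error).

Incorrect: Watt is J/s, not J·s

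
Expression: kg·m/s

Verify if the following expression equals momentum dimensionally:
Yes

The expression kg·m/s has dimensions [L M T^-1], which is exactly momentum [L M T^-1].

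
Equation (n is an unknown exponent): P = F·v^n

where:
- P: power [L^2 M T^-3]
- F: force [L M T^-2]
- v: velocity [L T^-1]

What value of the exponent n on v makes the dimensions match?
n = 1

P has dimensions [L^2 M T^-3]; v has dimensions [L T^-1].
The rest of the RHS has dimensions [L M T^-2], so v^n must supply [L T^-1].
With n = 1: F·v^1 has dimensions [L^2 M T^-3], matching the LHS ✓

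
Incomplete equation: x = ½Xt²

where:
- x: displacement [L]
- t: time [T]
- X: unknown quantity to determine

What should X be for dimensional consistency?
X = a (acceleration), dimensions [L T^-2]

x has dimensions [L]; the rest of the RHS (½ t²) has dimensions [T^2].
So X must have dimensions [L T^-2] — X = a (acceleration).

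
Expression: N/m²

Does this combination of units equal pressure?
Yes

The expression N/m² has dimensions [L^-1 M T^-2], which is exactly pressure [L^-1 M T^-2].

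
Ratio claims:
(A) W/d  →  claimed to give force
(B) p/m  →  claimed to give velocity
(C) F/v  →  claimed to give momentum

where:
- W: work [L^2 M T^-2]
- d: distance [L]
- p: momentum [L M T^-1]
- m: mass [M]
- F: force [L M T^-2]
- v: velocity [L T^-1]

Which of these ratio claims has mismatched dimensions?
(C) F/v does not give momentum

(A) W/d: [L M T^-2] = force [L M T^-2] ✓
(B) p/m: [L T^-1] = velocity [L T^-1] ✓
(C) F/v: [M T^-1] ≠ momentum [L M T^-1] ✗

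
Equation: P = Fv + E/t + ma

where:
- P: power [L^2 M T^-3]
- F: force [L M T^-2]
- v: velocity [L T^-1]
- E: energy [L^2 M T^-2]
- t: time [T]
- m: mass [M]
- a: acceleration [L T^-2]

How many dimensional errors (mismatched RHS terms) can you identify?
1

LHS P: [L^2 M T^-3]
- Fv: [L^2 M T^-3] ✓
- E/t: [L^2 M T^-3] ✓
- ma: [L M T^-2] ✗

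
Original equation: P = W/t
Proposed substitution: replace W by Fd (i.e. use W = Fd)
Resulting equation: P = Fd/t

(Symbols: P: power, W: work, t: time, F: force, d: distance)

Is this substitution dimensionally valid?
Yes

[W] = [L^2 M T^-2] and [Fd] = [L^2 M T^-2]. These match, so the substitution replaces a quantity by one of the same dimensions and the result P = Fd/t has LHS [L^2 M T^-3] vs RHS [L^2 M T^-3] — still consistent.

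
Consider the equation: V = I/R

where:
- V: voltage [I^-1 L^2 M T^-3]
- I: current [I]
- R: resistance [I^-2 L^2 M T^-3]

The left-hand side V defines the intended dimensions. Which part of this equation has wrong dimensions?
The right-hand side term I/R

V has dimensions [I^-1 L^2 M T^-3], but I/R has dimensions [I^3 L^-2 M^-1 T^3], so the term I/R is dimensionally wrong for V.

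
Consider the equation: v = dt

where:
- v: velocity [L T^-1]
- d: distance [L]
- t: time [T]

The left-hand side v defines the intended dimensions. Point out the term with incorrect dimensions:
The right-hand side term dt

v has dimensions [L T^-1], but dt has dimensions [L T], so the term dt is dimensionally wrong for v.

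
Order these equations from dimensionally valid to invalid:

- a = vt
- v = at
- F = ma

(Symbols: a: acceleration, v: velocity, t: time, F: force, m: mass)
Dimensionally correct: v = at, F = ma
Dimensionally incorrect: a = vt
Ordered (correct first, then incorrect): v = at, F = ma, a = vt

- a = vt: LHS [L T^-2], RHS [L] → incorrect ✗
- v = at: LHS [L T^-1], RHS [L T^-1] → correct ✓
- F = ma: LHS [L M T^-2], RHS [L M T^-2] → correct ✓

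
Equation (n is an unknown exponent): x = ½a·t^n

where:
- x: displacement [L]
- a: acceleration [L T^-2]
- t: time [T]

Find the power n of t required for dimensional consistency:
n = 2

x has dimensions [L]; t has dimensions [T].
The rest of the RHS has dimensions [L T^-2], so t^n must supply [T^2].
With n = 2: ½a·t^2 has dimensions [L], matching the LHS ✓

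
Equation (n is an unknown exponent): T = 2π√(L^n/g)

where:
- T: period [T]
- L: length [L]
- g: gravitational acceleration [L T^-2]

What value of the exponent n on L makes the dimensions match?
n = 1

T has dimensions [T]; L has dimensions [L].
With n = 1: 2π√(L^1/g) has dimensions [T], matching the LHS ✓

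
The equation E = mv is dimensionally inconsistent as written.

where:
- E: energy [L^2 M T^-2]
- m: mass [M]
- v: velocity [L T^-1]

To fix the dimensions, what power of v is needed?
The exponent of v should be 2: E = mv^2

The LHS E has dimensions [L^2 M T^-2]; v has dimensions [L T^-1].
As written, the RHS mv (exponent 1 on v) has dimensions [L M T^-1], which does not match.
With exponent 2, the RHS mv^2 has dimensions [L^2 M T^-2], matching the LHS.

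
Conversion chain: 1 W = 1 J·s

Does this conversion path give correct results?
The chain is incorrect (it contains an error).

Incorrect: Watt is J/s, not J·s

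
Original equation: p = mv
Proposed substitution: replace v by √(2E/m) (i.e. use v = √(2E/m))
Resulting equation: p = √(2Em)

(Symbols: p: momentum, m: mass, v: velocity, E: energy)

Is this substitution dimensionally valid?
Yes

[v] = [L T^-1] and [√(2E/m)] = [L T^-1]. These match, so the substitution replaces a quantity by one of the same dimensions and the result p = √(2Em) has LHS [L M T^-1] vs RHS [L M T^-1] — still consistent.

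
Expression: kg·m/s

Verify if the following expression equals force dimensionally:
No

The expression kg·m/s has dimensions [L M T^-1], but force has dimensions [L M T^-2].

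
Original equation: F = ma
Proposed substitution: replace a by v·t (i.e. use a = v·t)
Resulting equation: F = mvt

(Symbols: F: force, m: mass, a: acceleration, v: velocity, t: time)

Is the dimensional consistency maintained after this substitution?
No

[a] = [L T^-2] and [v·t] = [L]. These differ, so the substitution replaces a quantity by one of different dimensions and the result F = mvt has LHS [L M T^-2] vs RHS [L M] — inconsistent.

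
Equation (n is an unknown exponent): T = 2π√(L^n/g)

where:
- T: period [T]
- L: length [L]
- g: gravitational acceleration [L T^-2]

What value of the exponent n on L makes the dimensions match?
n = 1

T has dimensions [T]; L has dimensions [L].
With n = 1: 2π√(L^1/g) has dimensions [T], matching the LHS ✓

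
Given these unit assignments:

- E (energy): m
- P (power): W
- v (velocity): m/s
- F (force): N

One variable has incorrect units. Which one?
E

The variable E (energy) should have units J, not m.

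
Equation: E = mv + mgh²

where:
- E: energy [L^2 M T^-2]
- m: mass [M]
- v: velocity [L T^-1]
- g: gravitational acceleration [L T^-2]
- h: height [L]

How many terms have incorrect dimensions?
2

LHS E: [L^2 M T^-2]
- mv: [L M T^-1] ✗
- mgh²: [L^3 M T^-2] ✗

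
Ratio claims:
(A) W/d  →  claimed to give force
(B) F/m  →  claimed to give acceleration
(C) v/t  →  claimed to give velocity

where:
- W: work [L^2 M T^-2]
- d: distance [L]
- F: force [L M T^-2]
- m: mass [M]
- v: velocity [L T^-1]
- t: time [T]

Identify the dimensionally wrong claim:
(C) v/t does not give velocity

(A) W/d: [L M T^-2] = force [L M T^-2] ✓
(B) F/m: [L T^-2] = acceleration [L T^-2] ✓
(C) v/t: [L T^-2] ≠ velocity [L T^-1] ✗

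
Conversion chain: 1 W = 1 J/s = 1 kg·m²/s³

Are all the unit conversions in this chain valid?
The chain is correct (no errors).

Correct: Watt is Joule per second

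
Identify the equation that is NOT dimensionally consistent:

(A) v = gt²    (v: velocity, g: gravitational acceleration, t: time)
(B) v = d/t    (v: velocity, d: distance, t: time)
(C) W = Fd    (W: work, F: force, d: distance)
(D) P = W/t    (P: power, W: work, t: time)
(A) v = gt²

The equation (A) v = gt² is dimensionally incorrect.

LHS (v): [L T^-1]
RHS (gt²): [L] ✗

The dimensions do not match. The other three equations balance.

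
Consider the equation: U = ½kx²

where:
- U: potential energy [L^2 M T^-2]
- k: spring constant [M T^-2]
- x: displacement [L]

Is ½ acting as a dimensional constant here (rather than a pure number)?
No

U has dimensions [L^2 M T^-2] and kx² already has dimensions [L^2 M T^-2], so the equation balances without ½ contributing any dimensions. ½ is a pure (dimensionless) number; changing or removing it would not affect dimensional consistency.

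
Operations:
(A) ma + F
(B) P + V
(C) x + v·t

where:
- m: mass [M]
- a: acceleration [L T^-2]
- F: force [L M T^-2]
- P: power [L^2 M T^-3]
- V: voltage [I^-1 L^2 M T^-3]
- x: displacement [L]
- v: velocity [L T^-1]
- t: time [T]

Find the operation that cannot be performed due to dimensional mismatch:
(B) P + V

(A) ma + F: ma [L M T^-2] and F [L M T^-2] — same dimensions ✓
(B) P + V: P [L^2 M T^-3] and V [I^-1 L^2 M T^-3] — different dimensions cannot be added/subtracted ✗
(C) x + v·t: x [L] and v·t [L] — same dimensions ✓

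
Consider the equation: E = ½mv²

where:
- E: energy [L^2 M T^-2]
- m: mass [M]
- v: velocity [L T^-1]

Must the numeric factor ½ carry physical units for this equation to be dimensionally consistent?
No

E has dimensions [L^2 M T^-2] and mv² already has dimensions [L^2 M T^-2], so the equation balances without ½ contributing any dimensions. ½ is a pure (dimensionless) number; changing or removing it would not affect dimensional consistency.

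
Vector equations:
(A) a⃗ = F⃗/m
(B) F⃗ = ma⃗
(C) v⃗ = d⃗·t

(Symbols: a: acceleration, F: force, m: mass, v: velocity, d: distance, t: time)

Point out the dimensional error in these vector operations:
(C) v⃗ = d⃗·t

(A) a⃗ = F⃗/m: LHS [L T^-2], RHS [L T^-2] ✓ — force (vector) divided by mass (scalar)
(B) F⃗ = ma⃗: LHS [L M T^-2], RHS [L M T^-2] ✓ — Force and acceleration are vectors, mass is a scalar
(C) v⃗ = d⃗·t: LHS [L T^-1], RHS [L T] ✗ — velocity is displacement per time; should be d⃗/t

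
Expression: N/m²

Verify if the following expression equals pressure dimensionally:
Yes

The expression N/m² has dimensions [L^-1 M T^-2], which is exactly pressure [L^-1 M T^-2].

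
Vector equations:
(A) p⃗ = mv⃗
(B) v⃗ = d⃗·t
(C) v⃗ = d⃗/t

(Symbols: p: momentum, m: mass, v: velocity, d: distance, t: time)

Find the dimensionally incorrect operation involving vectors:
(B) v⃗ = d⃗·t

(A) p⃗ = mv⃗: LHS [L M T^-1], RHS [L M T^-1] ✓ — mass (scalar) times velocity (vector)
(B) v⃗ = d⃗·t: LHS [L T^-1], RHS [L T] ✗ — velocity is displacement per time; should be d⃗/t
(C) v⃗ = d⃗/t: LHS [L T^-1], RHS [L T^-1] ✓ — displacement (vector) divided by time (scalar)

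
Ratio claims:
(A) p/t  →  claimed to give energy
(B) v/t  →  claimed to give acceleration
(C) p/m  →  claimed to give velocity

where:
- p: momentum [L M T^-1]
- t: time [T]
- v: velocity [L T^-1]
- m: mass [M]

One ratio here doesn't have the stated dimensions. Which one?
(A) p/t does not give energy

(A) p/t: [L M T^-2] ≠ energy [L^2 M T^-2] ✗
(B) v/t: [L T^-2] = acceleration [L T^-2] ✓
(C) p/m: [L T^-1] = velocity [L T^-1] ✓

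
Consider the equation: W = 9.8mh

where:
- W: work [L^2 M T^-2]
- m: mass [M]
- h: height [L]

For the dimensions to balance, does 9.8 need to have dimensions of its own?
Yes

W has dimensions [L^2 M T^-2], while mh alone has dimensions [L M]. For the equation to balance, the factor 9.8 must carry dimensions [L T^-2] — it is a dimensional constant (a numerical value of a physical quantity with its units suppressed), not a pure number.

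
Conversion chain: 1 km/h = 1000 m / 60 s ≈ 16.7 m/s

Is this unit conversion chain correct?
The chain is incorrect (it contains an error).

Incorrect: 1 h = 3600 s, not 60 s (1 km/h ≈ 0.278 m/s)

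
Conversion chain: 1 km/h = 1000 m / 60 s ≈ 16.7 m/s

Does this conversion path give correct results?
The chain is incorrect (it contains an error).

Incorrect: 1 h = 3600 s, not 60 s (1 km/h ≈ 0.278 m/s)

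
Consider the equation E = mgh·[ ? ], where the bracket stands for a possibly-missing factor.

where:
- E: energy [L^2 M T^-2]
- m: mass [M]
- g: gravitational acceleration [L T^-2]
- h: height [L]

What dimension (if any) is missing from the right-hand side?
Nothing is missing — the bracketed factor must be dimensionless.

E has dimensions [L^2 M T^-2] and mgh already has dimensions [L^2 M T^-2], so E = mgh is dimensionally complete.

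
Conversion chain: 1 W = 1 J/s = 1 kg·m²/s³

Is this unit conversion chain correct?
The chain is correct (no errors).

Correct: Watt is Joule per second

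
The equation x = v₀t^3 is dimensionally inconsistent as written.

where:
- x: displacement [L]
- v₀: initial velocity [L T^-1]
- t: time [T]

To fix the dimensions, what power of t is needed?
The exponent of t should be 1: x = v₀t

The LHS x has dimensions [L]; t has dimensions [T].
As written, the RHS v₀t^3 (exponent 3 on t) has dimensions [L T^2], which does not match.
With exponent 1, the RHS v₀t has dimensions [L], matching the LHS.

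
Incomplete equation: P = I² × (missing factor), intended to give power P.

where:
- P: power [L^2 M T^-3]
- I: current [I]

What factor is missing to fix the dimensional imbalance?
R (resistance), dimensions [I^-2 L^2 M T^-3]

P has dimensions [L^2 M T^-3] and I² has dimensions [I^2].
The missing factor must have dimensions [L^2 M T^-3] / [I^2] = [I^-2 L^2 M T^-3], i.e. resistance (R).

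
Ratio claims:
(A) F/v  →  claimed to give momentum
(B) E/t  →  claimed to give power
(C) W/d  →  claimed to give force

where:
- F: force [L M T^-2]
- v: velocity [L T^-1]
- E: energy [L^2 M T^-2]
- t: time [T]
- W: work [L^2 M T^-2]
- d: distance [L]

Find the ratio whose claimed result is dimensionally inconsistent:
(A) F/v does not give momentum

(A) F/v: [M T^-1] ≠ momentum [L M T^-1] ✗
(B) E/t: [L^2 M T^-3] = power [L^2 M T^-3] ✓
(C) W/d: [L M T^-2] = force [L M T^-2] ✓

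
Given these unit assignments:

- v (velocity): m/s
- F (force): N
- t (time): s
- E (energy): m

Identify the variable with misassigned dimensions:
E

The variable E (energy) should have units J, not m.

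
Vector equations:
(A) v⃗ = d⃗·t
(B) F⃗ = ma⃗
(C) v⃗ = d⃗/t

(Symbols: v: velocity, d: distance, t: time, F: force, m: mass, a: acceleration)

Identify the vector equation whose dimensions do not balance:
(A) v⃗ = d⃗·t

(A) v⃗ = d⃗·t: LHS [L T^-1], RHS [L T] ✗ — velocity is displacement per time; should be d⃗/t
(B) F⃗ = ma⃗: LHS [L M T^-2], RHS [L M T^-2] ✓ — Force and acceleration are vectors, mass is a scalar
(C) v⃗ = d⃗/t: LHS [L T^-1], RHS [L T^-1] ✓ — displacement (vector) divided by time (scalar)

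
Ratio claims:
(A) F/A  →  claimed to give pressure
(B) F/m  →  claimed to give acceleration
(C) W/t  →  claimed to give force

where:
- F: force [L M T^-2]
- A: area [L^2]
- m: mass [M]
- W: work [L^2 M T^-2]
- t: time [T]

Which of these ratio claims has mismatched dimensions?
(C) W/t does not give force

(A) F/A: [L^-1 M T^-2] = pressure [L^-1 M T^-2] ✓
(B) F/m: [L T^-2] = acceleration [L T^-2] ✓
(C) W/t: [L^2 M T^-3] ≠ force [L M T^-2] ✗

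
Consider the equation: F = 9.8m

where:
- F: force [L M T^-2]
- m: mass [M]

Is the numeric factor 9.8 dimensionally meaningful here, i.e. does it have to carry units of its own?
Yes

F has dimensions [L M T^-2], while m alone has dimensions [M]. For the equation to balance, the factor 9.8 must carry dimensions [L T^-2] — it is a dimensional constant (a numerical value of a physical quantity with its units suppressed), not a pure number.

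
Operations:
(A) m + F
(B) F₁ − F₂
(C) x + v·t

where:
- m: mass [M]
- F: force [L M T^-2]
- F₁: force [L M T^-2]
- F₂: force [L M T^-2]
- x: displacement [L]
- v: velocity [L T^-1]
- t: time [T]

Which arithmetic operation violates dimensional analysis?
(A) m + F

(A) m + F: m [M] and F [L M T^-2] — different dimensions cannot be added/subtracted ✗
(B) F₁ − F₂: F₁ [L M T^-2] and F₂ [L M T^-2] — same dimensions ✓
(C) x + v·t: x [L] and v·t [L] — same dimensions ✓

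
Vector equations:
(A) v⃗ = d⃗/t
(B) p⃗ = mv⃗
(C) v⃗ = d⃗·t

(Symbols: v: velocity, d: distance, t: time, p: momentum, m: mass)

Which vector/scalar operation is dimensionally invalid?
(C) v⃗ = d⃗·t

(A) v⃗ = d⃗/t: LHS [L T^-1], RHS [L T^-1] ✓ — displacement (vector) divided by time (scalar)
(B) p⃗ = mv⃗: LHS [L M T^-1], RHS [L M T^-1] ✓ — mass (scalar) times velocity (vector)
(C) v⃗ = d⃗·t: LHS [L T^-1], RHS [L T] ✗ — velocity is displacement per time; should be d⃗/t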